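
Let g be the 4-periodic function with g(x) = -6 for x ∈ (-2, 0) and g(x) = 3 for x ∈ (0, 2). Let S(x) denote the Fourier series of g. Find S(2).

At x = 2 the one-sided limits are g(2^-) = 3 and g(2^+) = -6.
By Dirichlet's theorem the series converges to their average, [(3) + (-6)]/2 = -3/2.

-3/2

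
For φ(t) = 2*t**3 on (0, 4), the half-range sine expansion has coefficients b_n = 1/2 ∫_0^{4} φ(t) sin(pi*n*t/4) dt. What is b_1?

-1536/pi**3 + 256/pi

b_1 = 1/2 ∫_0^{4} (2*t**3) sin(pi*t/4) dt.
Integrating by parts three times (tabular method), an antiderivative of (2*t**3) sin(pi*t/4) is -8*t**3*cos(pi*t/4)/pi + 96*t**2*sin(pi*t/4)/pi**2 + 768*t*cos(pi*t/4)/pi**3 - 3072*sin(pi*t/4)/pi**4; evaluating from 0 to 4: ∫_{0}^{4} (2*t**3) sin(pi*t/4) dt = (-3072/pi**3 + 512/pi) - (0) = -3072/pi**3 + 512/pi.
Hence b_1 = (1/2)·(-3072/pi**3 + 512/pi) = -1536/pi**3 + 256/pi.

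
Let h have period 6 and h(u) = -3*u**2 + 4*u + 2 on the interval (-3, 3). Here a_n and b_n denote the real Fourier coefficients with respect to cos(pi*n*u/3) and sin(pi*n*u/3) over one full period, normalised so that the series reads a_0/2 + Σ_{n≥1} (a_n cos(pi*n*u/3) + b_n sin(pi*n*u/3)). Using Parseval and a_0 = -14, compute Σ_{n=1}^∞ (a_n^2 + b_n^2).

1128/5

Parseval: a_0^2/2 + Σ_{n≥1} (a_n^2+b_n^2) = 1/3 ∫_{-3}^{3} h(u)^2 du = 1618/5.
Subtract a_0^2/2 = 98: Σ (a_n^2+b_n^2) = 1128/5.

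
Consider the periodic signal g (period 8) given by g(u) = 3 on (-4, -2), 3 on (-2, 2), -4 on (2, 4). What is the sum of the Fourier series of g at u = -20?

-1/2

u = -20 differs from u = -4 by -2 full period(s), and the series is 8-periodic.
At u = -4 the one-sided limits are g(-4^-) = -4 and g(-4^+) = 3.
By Dirichlet's theorem the series converges to their average, [(-4) + (3)]/2 = -1/2.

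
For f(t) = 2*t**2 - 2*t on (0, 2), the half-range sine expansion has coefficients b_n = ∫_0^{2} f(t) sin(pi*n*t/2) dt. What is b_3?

8*(-8 + 9*pi**2)/(27*pi**3)

b_3 = ∫_0^{2} (2*t**2 - 2*t) sin(3*pi*t/2) dt.
Integrating by parts twice (tabular method), an antiderivative of (2*t**2 - 2*t) sin(3*pi*t/2) is -4*t**2*cos(3*pi*t/2)/(3*pi) + 16*t*sin(3*pi*t/2)/(9*pi**2) + 4*t*cos(3*pi*t/2)/(3*pi) - 8*sin(3*pi*t/2)/(9*pi**2) + 32*cos(3*pi*t/2)/(27*pi**3); evaluating from 0 to 2: ∫_{0}^{2} (2*t**2 - 2*t) sin(3*pi*t/2) dt = (8*(-4 + 9*pi**2)/(27*pi**3)) - (32/(27*pi**3)) = 8*(-8 + 9*pi**2)/(27*pi**3).
Hence b_3 = 8*(-8 + 9*pi**2)/(27*pi**3).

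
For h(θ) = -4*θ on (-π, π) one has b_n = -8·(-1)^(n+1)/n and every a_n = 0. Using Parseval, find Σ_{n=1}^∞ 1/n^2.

Parseval: Σ b_n^2 = (1/π) ∫_{-π}^{π} h(θ)^2 dθ = 32*pi**2/3.
Σ b_n^2 = Σ 64/n^2, so Σ 1/n^2 = (32*pi**2/3)/64 = pi**2/6.

pi**2/6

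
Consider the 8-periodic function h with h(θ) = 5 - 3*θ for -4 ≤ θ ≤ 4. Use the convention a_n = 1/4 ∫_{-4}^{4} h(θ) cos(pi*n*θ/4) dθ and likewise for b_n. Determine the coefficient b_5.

-24/(5*pi)

b_5 = 1/4 ∫_{-4}^{4} h(θ) sin(5*pi*θ/4) dθ.
Integrating by parts (boundary term plus one more integral), an antiderivative of (5 - 3*θ) sin(5*pi*θ/4) is 12*θ*cos(5*pi*θ/4)/(5*pi) - 48*sin(5*pi*θ/4)/(25*pi**2) - 4*cos(5*pi*θ/4)/pi; evaluating from -4 to 4: ∫_{-4}^{4} (5 - 3*θ) sin(5*pi*θ/4) dθ = (-28/(5*pi)) - (68/(5*pi)) = -96/(5*pi).
Hence b_5 = (1/4)·(-96/(5*pi)) = -24/(5*pi).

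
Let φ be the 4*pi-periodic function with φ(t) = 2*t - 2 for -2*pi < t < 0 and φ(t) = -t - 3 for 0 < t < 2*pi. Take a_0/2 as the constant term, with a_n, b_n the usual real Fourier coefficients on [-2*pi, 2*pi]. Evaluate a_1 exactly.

a_1 = (1/(2*pi)) ∫_{-2*pi}^{2*pi} φ(t) cos(t/2) dt.
Split the integral at the breakpoints.
Integrating by parts (boundary term plus one more integral), an antiderivative of (2*t - 2) cos(t/2) is 4*t*sin(t/2) - 4*sin(t/2) + 8*cos(t/2); evaluating from -2*pi to 0: ∫_{-2*pi}^{0} (2*t - 2) cos(t/2) dt = (8) - (-8) = 16.
Integrating by parts (boundary term plus one more integral), an antiderivative of (-t - 3) cos(t/2) is -2*t*sin(t/2) - 6*sin(t/2) - 4*cos(t/2); evaluating from 0 to 2*pi: ∫_{0}^{2*pi} (-t - 3) cos(t/2) dt = (4) - (-4) = 8.
Summing the pieces and multiplying by (1/(2*pi)) gives a_1 = 12/pi.

12/pi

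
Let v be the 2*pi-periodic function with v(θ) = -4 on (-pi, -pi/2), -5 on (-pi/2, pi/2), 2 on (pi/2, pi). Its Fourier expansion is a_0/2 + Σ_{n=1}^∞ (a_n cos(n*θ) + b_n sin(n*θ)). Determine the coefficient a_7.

8/(7*pi)

a_7 = 1/pi ∫_{-pi}^{pi} v(θ) cos(7*θ) dθ.
Split the integral at the breakpoints.
Directly, an antiderivative of (-4) cos(7*θ) is -4*sin(7*θ)/7; evaluating from -pi to -pi/2: ∫_{-pi}^{-pi/2} (-4) cos(7*θ) dθ = (-4/7) - (0) = -4/7.
Directly, an antiderivative of (-5) cos(7*θ) is -5*sin(7*θ)/7; evaluating from -pi/2 to pi/2: ∫_{-pi/2}^{pi/2} (-5) cos(7*θ) dθ = (5/7) - (-5/7) = 10/7.
Directly, an antiderivative of (2) cos(7*θ) is 2*sin(7*θ)/7; evaluating from pi/2 to pi: ∫_{pi/2}^{pi} (2) cos(7*θ) dθ = (0) - (-2/7) = 2/7.
Summing the pieces and multiplying by (1/pi) gives a_7 = 8/(7*pi).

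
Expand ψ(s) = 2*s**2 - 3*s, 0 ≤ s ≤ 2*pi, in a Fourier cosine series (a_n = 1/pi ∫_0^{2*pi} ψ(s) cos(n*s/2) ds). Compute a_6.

8/9

a_6 = 1/pi ∫_0^{2*pi} (2*s**2 - 3*s) cos(3*s) ds.
Integrating by parts twice (tabular method), an antiderivative of (2*s**2 - 3*s) cos(3*s) is 2*s**2*sin(3*s)/3 - s*sin(3*s) + 4*s*cos(3*s)/9 - 4*sin(3*s)/27 - cos(3*s)/3; evaluating from 0 to 2*pi: ∫_{0}^{2*pi} (2*s**2 - 3*s) cos(3*s) ds = (-1/3 + 8*pi/9) - (-1/3) = 8*pi/9.
Hence a_6 = (1/pi)·(8*pi/9) = 8/9.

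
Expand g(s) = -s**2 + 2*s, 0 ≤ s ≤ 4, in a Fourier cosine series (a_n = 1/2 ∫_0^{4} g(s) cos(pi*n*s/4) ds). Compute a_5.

a_5 = 1/2 ∫_0^{4} (-s**2 + 2*s) cos(5*pi*s/4) ds.
Integrating by parts twice (tabular method), an antiderivative of (-s**2 + 2*s) cos(5*pi*s/4) is -4*s**2*sin(5*pi*s/4)/(5*pi) + 8*s*sin(5*pi*s/4)/(5*pi) - 32*s*cos(5*pi*s/4)/(25*pi**2) + 128*sin(5*pi*s/4)/(125*pi**3) + 32*cos(5*pi*s/4)/(25*pi**2); evaluating from 0 to 4: ∫_{0}^{4} (-s**2 + 2*s) cos(5*pi*s/4) ds = (96/(25*pi**2)) - (32/(25*pi**2)) = 64/(25*pi**2).
Hence a_5 = (1/2)·(64/(25*pi**2)) = 32/(25*pi**2).

32/(25*pi**2)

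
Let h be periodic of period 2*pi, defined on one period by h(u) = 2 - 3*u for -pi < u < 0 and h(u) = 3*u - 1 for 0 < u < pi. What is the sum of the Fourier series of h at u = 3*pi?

u = 3*pi differs from u = -pi by 2 full period(s), and the series is 2*pi-periodic.
At u = -pi the one-sided limits are h(-pi^-) = -1 + 3*pi and h(-pi^+) = 2 + 3*pi.
By Dirichlet's theorem the series converges to their average, [(-1 + 3*pi) + (2 + 3*pi)]/2 = 1/2 + 3*pi.

1/2 + 3*pi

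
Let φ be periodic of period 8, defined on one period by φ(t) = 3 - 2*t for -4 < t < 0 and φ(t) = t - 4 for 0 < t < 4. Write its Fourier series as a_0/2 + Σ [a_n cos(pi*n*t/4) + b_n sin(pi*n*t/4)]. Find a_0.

a_0 = 1/4 ∫_{-4}^{4} φ(t) dt = 1/4 · (20) = 5.

5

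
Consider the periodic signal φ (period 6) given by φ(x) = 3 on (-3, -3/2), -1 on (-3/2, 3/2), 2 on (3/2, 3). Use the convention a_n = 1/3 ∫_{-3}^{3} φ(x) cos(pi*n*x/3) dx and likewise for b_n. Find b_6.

b_6 = 1/3 ∫_{-3}^{3} φ(x) sin(2*pi*x) dx.
Split the integral at the breakpoints.
Directly, an antiderivative of (3) sin(2*pi*x) is -3*cos(2*pi*x)/(2*pi); evaluating from -3 to -3/2: ∫_{-3}^{-3/2} (3) sin(2*pi*x) dx = (3/(2*pi)) - (-3/(2*pi)) = 3/pi.
Directly, an antiderivative of (-1) sin(2*pi*x) is cos(2*pi*x)/(2*pi); evaluating from -3/2 to 3/2: ∫_{-3/2}^{3/2} (-1) sin(2*pi*x) dx = (-1/(2*pi)) - (-1/(2*pi)) = 0.
Directly, an antiderivative of (2) sin(2*pi*x) is -cos(2*pi*x)/pi; evaluating from 3/2 to 3: ∫_{3/2}^{3} (2) sin(2*pi*x) dx = (-1/pi) - (1/pi) = -2/pi.
Summing the pieces and multiplying by (1/3) gives b_6 = 1/(3*pi).

1/(3*pi)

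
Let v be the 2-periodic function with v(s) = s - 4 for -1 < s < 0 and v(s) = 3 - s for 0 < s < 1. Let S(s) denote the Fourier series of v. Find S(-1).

-3/2

At s = -1 the one-sided limits are v(-1^-) = 2 and v(-1^+) = -5.
By Dirichlet's theorem the series converges to their average, [(2) + (-5)]/2 = -3/2.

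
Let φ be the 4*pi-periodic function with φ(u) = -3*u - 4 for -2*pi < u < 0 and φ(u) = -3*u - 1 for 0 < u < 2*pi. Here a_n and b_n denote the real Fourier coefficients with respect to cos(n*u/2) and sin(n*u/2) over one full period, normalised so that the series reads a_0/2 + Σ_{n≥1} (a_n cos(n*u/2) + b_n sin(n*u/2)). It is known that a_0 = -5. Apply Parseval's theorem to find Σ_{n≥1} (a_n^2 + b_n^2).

Parseval: a_0^2/2 + Σ_{n≥1} (a_n^2+b_n^2) = (1/(2*pi)) ∫_{-2*pi}^{2*pi} φ(u)^2 du = -18*pi + 17 + 24*pi**2.
Subtract a_0^2/2 = 25/2: Σ (a_n^2+b_n^2) = -18*pi + 9/2 + 24*pi**2.

-18*pi + 9/2 + 24*pi**2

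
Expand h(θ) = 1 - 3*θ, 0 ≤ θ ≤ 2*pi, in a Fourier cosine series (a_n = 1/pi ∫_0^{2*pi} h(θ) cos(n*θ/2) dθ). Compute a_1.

24/pi

a_1 = 1/pi ∫_0^{2*pi} (1 - 3*θ) cos(θ/2) dθ.
Integrating by parts (boundary term plus one more integral), an antiderivative of (1 - 3*θ) cos(θ/2) is -6*θ*sin(θ/2) + 2*sin(θ/2) - 12*cos(θ/2); evaluating from 0 to 2*pi: ∫_{0}^{2*pi} (1 - 3*θ) cos(θ/2) dθ = (12) - (-12) = 24.
Hence a_1 = (1/pi)·(24) = 24/pi.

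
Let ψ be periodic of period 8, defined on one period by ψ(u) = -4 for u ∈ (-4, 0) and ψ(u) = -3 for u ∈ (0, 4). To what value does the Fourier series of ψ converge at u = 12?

u = 12 differs from u = -4 by 2 full period(s), and the series is 8-periodic.
At u = -4 the one-sided limits are ψ(-4^-) = -3 and ψ(-4^+) = -4.
By Dirichlet's theorem the series converges to their average, [(-3) + (-4)]/2 = -7/2.

-7/2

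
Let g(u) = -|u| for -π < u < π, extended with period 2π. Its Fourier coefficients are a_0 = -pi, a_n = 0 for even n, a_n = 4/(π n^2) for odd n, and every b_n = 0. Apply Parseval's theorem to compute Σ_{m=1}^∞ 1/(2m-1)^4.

pi**4/96

Parseval: a_0^2/2 + Σ a_n^2 = (1/π) ∫_{-π}^{π} g(u)^2 du = 2*pi**2/3.
Subtract a_0^2/2 = pi**2/2: Σ a_n^2 = pi**2/6.
Only odd n contribute, with a_n^2 = 16/(π^2 n^4), so Σ_{m≥1} 1/(2m-1)^4 = π^2·(pi**2/6)/16 = pi**4/96.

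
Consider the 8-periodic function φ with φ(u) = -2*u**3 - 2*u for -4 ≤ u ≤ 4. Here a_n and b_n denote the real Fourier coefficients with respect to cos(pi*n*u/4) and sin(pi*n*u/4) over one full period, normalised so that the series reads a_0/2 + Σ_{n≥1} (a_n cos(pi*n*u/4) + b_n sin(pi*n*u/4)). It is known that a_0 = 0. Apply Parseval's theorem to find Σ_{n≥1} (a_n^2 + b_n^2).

582016/105

Parseval: a_0^2/2 + Σ_{n≥1} (a_n^2+b_n^2) = 1/4 ∫_{-4}^{4} φ(u)^2 du = 582016/105.
Subtract a_0^2/2 = 0: Σ (a_n^2+b_n^2) = 582016/105.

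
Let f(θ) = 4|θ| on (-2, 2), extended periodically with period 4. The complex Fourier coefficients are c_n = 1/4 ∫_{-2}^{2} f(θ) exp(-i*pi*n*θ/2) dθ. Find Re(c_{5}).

-16/(25*pi**2)

Since f is real-valued, Re(c_{5}) = 1/4 ∫_{-2}^{2} f(θ) cos(5*pi*θ/2) dθ = a_{5}/2.
f is even and cos(5*pi*θ/2) is even, so the integrand is even: ∫_{-2}^{2} f(θ) cos(5*pi*θ/2) dθ = 2∫_0^{2} f(θ) cos(5*pi*θ/2) dθ.
Integrating by parts (boundary term plus one more integral), an antiderivative of (4*θ) cos(5*pi*θ/2) is 8*θ*sin(5*pi*θ/2)/(5*pi) + 16*cos(5*pi*θ/2)/(25*pi**2); evaluating from 0 to 2: ∫_{0}^{2} (4*θ) cos(5*pi*θ/2) dθ = (-16/(25*pi**2)) - (16/(25*pi**2)) = -32/(25*pi**2).
So ∫_{-2}^{2} f(θ) cos(5*pi*θ/2) dθ = -64/(25*pi**2).
Hence Re(c_{5}) = (1/4)·(-64/(25*pi**2)) = -16/(25*pi**2).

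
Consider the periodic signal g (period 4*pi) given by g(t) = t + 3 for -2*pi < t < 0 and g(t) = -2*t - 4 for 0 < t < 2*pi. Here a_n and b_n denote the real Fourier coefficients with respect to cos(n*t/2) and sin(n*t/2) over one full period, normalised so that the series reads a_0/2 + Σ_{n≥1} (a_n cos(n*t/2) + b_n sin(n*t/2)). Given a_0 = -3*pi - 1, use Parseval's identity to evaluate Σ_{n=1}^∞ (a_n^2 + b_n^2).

Parseval: a_0^2/2 + Σ_{n≥1} (a_n^2+b_n^2) = (1/(2*pi)) ∫_{-2*pi}^{2*pi} g(t)^2 dt = 25 + 10*pi + 20*pi**2/3.
Subtract a_0^2/2 = (1 + 3*pi)**2/2: Σ (a_n^2+b_n^2) = 13*pi**2/6 + 7*pi + 49/2.

13*pi**2/6 + 7*pi + 49/2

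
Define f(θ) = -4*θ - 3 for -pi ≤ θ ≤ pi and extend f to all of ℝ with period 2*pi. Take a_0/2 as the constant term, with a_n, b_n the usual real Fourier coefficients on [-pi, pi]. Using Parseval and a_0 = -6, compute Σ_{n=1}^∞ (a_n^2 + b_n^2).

Parseval: a_0^2/2 + Σ_{n≥1} (a_n^2+b_n^2) = 1/pi ∫_{-pi}^{pi} f(θ)^2 dθ = 18 + 32*pi**2/3.
Subtract a_0^2/2 = 18: Σ (a_n^2+b_n^2) = 32*pi**2/3.

32*pi**2/3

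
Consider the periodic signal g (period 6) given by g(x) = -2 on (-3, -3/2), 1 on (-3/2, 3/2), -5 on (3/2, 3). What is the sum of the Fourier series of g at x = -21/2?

x = -21/2 differs from x = 3/2 by -2 full period(s), and the series is 6-periodic.
At x = 3/2 the one-sided limits are g(3/2^-) = 1 and g(3/2^+) = -5.
By Dirichlet's theorem the series converges to their average, [(1) + (-5)]/2 = -2.

-2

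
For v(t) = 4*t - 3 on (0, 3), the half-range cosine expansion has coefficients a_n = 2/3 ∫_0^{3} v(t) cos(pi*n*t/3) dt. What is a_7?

-48/(49*pi**2)

a_7 = 2/3 ∫_0^{3} (4*t - 3) cos(7*pi*t/3) dt.
Integrating by parts (boundary term plus one more integral), an antiderivative of (4*t - 3) cos(7*pi*t/3) is 12*t*sin(7*pi*t/3)/(7*pi) - 9*sin(7*pi*t/3)/(7*pi) + 36*cos(7*pi*t/3)/(49*pi**2); evaluating from 0 to 3: ∫_{0}^{3} (4*t - 3) cos(7*pi*t/3) dt = (-36/(49*pi**2)) - (36/(49*pi**2)) = -72/(49*pi**2).
Hence a_7 = (2/3)·(-72/(49*pi**2)) = -48/(49*pi**2).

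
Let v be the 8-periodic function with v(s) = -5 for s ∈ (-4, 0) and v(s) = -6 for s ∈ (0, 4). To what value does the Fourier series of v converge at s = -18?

-5

s = -18 differs from s = -2 by -2 full period(s), and the series is 8-periodic.
v is continuous at s = -2 with value -5, so the series converges to -5 there.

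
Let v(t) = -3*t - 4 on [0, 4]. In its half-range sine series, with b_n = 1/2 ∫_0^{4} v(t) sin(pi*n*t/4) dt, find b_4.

6/pi

b_4 = 1/2 ∫_0^{4} (-3*t - 4) sin(pi*t) dt.
Integrating by parts (boundary term plus one more integral), an antiderivative of (-3*t - 4) sin(pi*t) is 3*t*cos(pi*t)/pi - 3*sin(pi*t)/pi**2 + 4*cos(pi*t)/pi; evaluating from 0 to 4: ∫_{0}^{4} (-3*t - 4) sin(pi*t) dt = (16/pi) - (4/pi) = 12/pi.
Hence b_4 = (1/2)·(12/pi) = 6/pi.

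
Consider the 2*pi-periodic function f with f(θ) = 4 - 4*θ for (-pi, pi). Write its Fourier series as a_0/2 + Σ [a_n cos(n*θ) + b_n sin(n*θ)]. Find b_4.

2

b_4 = 1/pi ∫_{-pi}^{pi} f(θ) sin(4*θ) dθ.
Integrating by parts (boundary term plus one more integral), an antiderivative of (4 - 4*θ) sin(4*θ) is θ*cos(4*θ) - sin(4*θ)/4 - cos(4*θ); evaluating from -pi to pi: ∫_{-pi}^{pi} (4 - 4*θ) sin(4*θ) dθ = (-1 + pi) - (-pi - 1) = 2*pi.
Hence b_4 = (1/pi)·(2*pi) = 2.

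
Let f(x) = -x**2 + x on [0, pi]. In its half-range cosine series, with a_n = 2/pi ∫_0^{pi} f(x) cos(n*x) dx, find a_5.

4*(-1 + pi)/(25*pi)

a_5 = 2/pi ∫_0^{pi} (-x**2 + x) cos(5*x) dx.
Integrating by parts twice (tabular method), an antiderivative of (-x**2 + x) cos(5*x) is -x**2*sin(5*x)/5 + x*sin(5*x)/5 - 2*x*cos(5*x)/25 + 2*sin(5*x)/125 + cos(5*x)/25; evaluating from 0 to pi: ∫_{0}^{pi} (-x**2 + x) cos(5*x) dx = (-1/25 + 2*pi/25) - (1/25) = -2/25 + 2*pi/25.
Hence a_5 = (2/pi)·(-2/25 + 2*pi/25) = 4*(-1 + pi)/(25*pi).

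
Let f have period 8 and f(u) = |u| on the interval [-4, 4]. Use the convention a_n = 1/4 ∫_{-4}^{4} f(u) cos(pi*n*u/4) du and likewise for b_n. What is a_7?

a_7 = 1/4 ∫_{-4}^{4} f(u) cos(7*pi*u/4) du.
f is even and cos(7*pi*u/4) is even, so the integrand is even and a_7 = 1/2 ∫_0^{4} f(u) cos(7*pi*u/4) du.
Integrating by parts (boundary term plus one more integral), an antiderivative of (u) cos(7*pi*u/4) is 4*u*sin(7*pi*u/4)/(7*pi) + 16*cos(7*pi*u/4)/(49*pi**2); evaluating from 0 to 4: ∫_{0}^{4} (u) cos(7*pi*u/4) du = (-16/(49*pi**2)) - (16/(49*pi**2)) = -32/(49*pi**2).
Hence a_7 = (1/2)·(-32/(49*pi**2)) = -16/(49*pi**2).

-16/(49*pi**2)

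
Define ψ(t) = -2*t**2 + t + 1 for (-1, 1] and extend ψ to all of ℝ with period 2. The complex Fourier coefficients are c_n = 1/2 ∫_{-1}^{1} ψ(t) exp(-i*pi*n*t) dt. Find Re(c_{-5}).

4/(25*pi**2)

Since ψ is real-valued, Re(c_{-5}) = 1/2 ∫_{-1}^{1} ψ(t) cos(-5*pi*t) dt = a_{5}/2.
Integrating by parts twice (tabular method), an antiderivative of (-2*t**2 + t + 1) cos(-5*pi*t) is -2*t**2*sin(5*pi*t)/(5*pi) + t*sin(5*pi*t)/(5*pi) - 4*t*cos(5*pi*t)/(25*pi**2) + 4*sin(5*pi*t)/(125*pi**3) + sin(5*pi*t)/(5*pi) + cos(5*pi*t)/(25*pi**2); evaluating from -1 to 1: ∫_{-1}^{1} (-2*t**2 + t + 1) cos(-5*pi*t) dt = (3/(25*pi**2)) - (-1/(5*pi**2)) = 8/(25*pi**2).
Hence Re(c_{-5}) = (1/2)·(8/(25*pi**2)) = 4/(25*pi**2).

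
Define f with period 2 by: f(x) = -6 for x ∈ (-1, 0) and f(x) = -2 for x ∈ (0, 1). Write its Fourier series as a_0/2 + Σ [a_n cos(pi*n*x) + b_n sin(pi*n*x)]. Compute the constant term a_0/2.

-4

a_0 = ∫_{-1}^{1} f(x) dx = -8.
So the constant term a_0/2 = -4.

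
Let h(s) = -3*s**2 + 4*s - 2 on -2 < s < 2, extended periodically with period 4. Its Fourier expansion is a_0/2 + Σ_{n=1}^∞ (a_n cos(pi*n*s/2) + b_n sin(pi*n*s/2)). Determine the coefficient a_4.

-3/pi**2

a_4 = 1/2 ∫_{-2}^{2} h(s) cos(2*pi*s) ds.
Integrating by parts twice (tabular method), an antiderivative of (-3*s**2 + 4*s - 2) cos(2*pi*s) is -3*s**2*sin(2*pi*s)/(2*pi) + 2*s*sin(2*pi*s)/pi - 3*s*cos(2*pi*s)/(2*pi**2) - sin(2*pi*s)/pi + 3*sin(2*pi*s)/(4*pi**3) + cos(2*pi*s)/pi**2; evaluating from -2 to 2: ∫_{-2}^{2} (-3*s**2 + 4*s - 2) cos(2*pi*s) ds = (-2/pi**2) - (4/pi**2) = -6/pi**2.
Hence a_4 = (1/2)·(-6/pi**2) = -3/pi**2.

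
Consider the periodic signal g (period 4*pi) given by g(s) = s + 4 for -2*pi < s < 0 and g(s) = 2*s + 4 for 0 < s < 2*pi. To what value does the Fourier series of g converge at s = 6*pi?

pi + 4

s = 6*pi differs from s = -2*pi by 2 full period(s), and the series is 4*pi-periodic.
At s = -2*pi the one-sided limits are g(-2*pi^-) = 4 + 4*pi and g(-2*pi^+) = 4 - 2*pi.
By Dirichlet's theorem the series converges to their average, [(4 + 4*pi) + (4 - 2*pi)]/2 = pi + 4.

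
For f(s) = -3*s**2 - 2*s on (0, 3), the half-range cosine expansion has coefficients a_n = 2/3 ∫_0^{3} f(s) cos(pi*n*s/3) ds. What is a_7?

132/(49*pi**2)

a_7 = 2/3 ∫_0^{3} (-3*s**2 - 2*s) cos(7*pi*s/3) ds.
Integrating by parts twice (tabular method), an antiderivative of (-3*s**2 - 2*s) cos(7*pi*s/3) is -9*s**2*sin(7*pi*s/3)/(7*pi) - 6*s*sin(7*pi*s/3)/(7*pi) - 54*s*cos(7*pi*s/3)/(49*pi**2) + 162*sin(7*pi*s/3)/(343*pi**3) - 18*cos(7*pi*s/3)/(49*pi**2); evaluating from 0 to 3: ∫_{0}^{3} (-3*s**2 - 2*s) cos(7*pi*s/3) ds = (180/(49*pi**2)) - (-18/(49*pi**2)) = 198/(49*pi**2).
Hence a_7 = (2/3)·(198/(49*pi**2)) = 132/(49*pi**2).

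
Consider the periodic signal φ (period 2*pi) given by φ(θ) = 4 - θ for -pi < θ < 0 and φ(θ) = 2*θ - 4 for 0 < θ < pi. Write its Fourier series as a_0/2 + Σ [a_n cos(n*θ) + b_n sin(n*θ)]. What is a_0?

3*pi/2

a_0 = 1/pi ∫_{-pi}^{pi} φ(θ) dθ = 1/pi · (3*pi**2/2) = 3*pi/2.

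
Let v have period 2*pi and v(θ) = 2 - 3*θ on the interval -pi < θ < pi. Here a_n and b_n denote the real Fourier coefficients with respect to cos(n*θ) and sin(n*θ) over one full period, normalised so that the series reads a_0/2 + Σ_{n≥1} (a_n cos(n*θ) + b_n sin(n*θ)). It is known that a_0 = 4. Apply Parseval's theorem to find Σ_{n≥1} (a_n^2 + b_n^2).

6*pi**2

Parseval: a_0^2/2 + Σ_{n≥1} (a_n^2+b_n^2) = 1/pi ∫_{-pi}^{pi} v(θ)^2 dθ = 8 + 6*pi**2.
Subtract a_0^2/2 = 8: Σ (a_n^2+b_n^2) = 6*pi**2.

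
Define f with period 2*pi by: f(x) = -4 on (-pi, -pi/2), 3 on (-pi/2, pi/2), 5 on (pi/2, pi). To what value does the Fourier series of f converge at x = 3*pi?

x = 3*pi differs from x = pi by 1 full period(s), and the series is 2*pi-periodic.
At x = pi the one-sided limits are f(pi^-) = 5 and f(pi^+) = -4.
By Dirichlet's theorem the series converges to their average, [(5) + (-4)]/2 = 1/2.

1/2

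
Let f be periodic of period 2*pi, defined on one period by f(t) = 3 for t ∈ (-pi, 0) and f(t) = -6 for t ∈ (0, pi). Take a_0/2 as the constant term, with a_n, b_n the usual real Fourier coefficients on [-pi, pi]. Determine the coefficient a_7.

0

a_7 = 1/pi ∫_{-pi}^{pi} f(t) cos(7*t) dt.
Split the integral at the breakpoints.
Directly, an antiderivative of (3) cos(7*t) is 3*sin(7*t)/7; evaluating from -pi to 0: ∫_{-pi}^{0} (3) cos(7*t) dt = (0) - (0) = 0.
Directly, an antiderivative of (-6) cos(7*t) is -6*sin(7*t)/7; evaluating from 0 to pi: ∫_{0}^{pi} (-6) cos(7*t) dt = (0) - (0) = 0.
Summing the pieces and multiplying by (1/pi) gives a_7 = 0.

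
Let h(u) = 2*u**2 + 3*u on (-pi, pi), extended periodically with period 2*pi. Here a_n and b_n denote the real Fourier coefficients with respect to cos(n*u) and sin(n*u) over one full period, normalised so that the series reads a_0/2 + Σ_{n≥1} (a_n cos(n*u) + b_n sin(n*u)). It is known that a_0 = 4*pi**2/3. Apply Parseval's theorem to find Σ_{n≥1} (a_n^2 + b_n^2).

Parseval: a_0^2/2 + Σ_{n≥1} (a_n^2+b_n^2) = 1/pi ∫_{-pi}^{pi} h(u)^2 du = pi**2*(6 + 8*pi**2/5).
Subtract a_0^2/2 = 8*pi**4/9: Σ (a_n^2+b_n^2) = pi**2*(6 + 32*pi**2/45).

pi**2*(6 + 32*pi**2/45)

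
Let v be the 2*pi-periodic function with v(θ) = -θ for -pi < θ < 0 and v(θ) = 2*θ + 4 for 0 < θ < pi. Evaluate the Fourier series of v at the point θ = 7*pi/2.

θ = 7*pi/2 differs from θ = -pi/2 by 2 full period(s), and the series is 2*pi-periodic.
v is continuous at θ = -pi/2 with value pi/2, so the series converges to pi/2 there.

pi/2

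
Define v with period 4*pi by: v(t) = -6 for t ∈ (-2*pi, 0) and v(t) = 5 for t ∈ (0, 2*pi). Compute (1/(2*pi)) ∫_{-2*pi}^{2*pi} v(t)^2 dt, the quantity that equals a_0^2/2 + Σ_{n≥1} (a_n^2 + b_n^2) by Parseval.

61

(1/(2*pi)) ∫_{-2*pi}^{2*pi} v(t)^2 dt = (1/(2*pi)) · (122*pi) = 61.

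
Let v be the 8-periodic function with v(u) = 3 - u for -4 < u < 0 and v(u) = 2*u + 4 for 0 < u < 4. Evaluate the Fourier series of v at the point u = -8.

7/2

u = -8 differs from u = 0 by -1 full period(s), and the series is 8-periodic.
At u = 0 the one-sided limits are v(0^-) = 3 and v(0^+) = 4.
By Dirichlet's theorem the series converges to their average, [(3) + (4)]/2 = 7/2.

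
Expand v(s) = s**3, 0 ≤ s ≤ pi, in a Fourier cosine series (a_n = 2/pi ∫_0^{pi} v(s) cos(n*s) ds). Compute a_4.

3*pi/8

a_4 = 2/pi ∫_0^{pi} (s**3) cos(4*s) ds.
Integrating by parts three times (tabular method), an antiderivative of (s**3) cos(4*s) is s**3*sin(4*s)/4 + 3*s**2*cos(4*s)/16 - 3*s*sin(4*s)/32 - 3*cos(4*s)/128; evaluating from 0 to pi: ∫_{0}^{pi} (s**3) cos(4*s) ds = (-3/128 + 3*pi**2/16) - (-3/128) = 3*pi**2/16.
Hence a_4 = (2/pi)·(3*pi**2/16) = 3*pi/8.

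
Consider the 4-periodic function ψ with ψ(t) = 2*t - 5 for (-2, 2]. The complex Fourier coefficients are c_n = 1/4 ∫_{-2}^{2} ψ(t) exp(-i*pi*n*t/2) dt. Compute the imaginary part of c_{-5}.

Since ψ is real-valued, Im(c_{-5}) = -1/4 ∫_{-2}^{2} ψ(t) sin(-5*pi*t/2) dt = b_{5}/2.
Integrating by parts (boundary term plus one more integral), an antiderivative of (2*t - 5) sin(-5*pi*t/2) is 4*t*cos(5*pi*t/2)/(5*pi) - 8*sin(5*pi*t/2)/(25*pi**2) - 2*cos(5*pi*t/2)/pi; evaluating from -2 to 2: ∫_{-2}^{2} (2*t - 5) sin(-5*pi*t/2) dt = (2/(5*pi)) - (18/(5*pi)) = -16/(5*pi).
Hence Im(c_{-5}) = (-1/4)·(-16/(5*pi)) = 4/(5*pi).

4/(5*pi)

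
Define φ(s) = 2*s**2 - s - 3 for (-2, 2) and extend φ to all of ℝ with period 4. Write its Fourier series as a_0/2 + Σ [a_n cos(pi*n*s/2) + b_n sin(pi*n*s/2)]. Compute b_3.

-4/(3*pi)

b_3 = 1/2 ∫_{-2}^{2} φ(s) sin(3*pi*s/2) ds.
Integrating by parts twice (tabular method), an antiderivative of (2*s**2 - s - 3) sin(3*pi*s/2) is -4*s**2*cos(3*pi*s/2)/(3*pi) + 16*s*sin(3*pi*s/2)/(9*pi**2) + 2*s*cos(3*pi*s/2)/(3*pi) - 4*sin(3*pi*s/2)/(9*pi**2) + 32*cos(3*pi*s/2)/(27*pi**3) + 2*cos(3*pi*s/2)/pi; evaluating from -2 to 2: ∫_{-2}^{2} (2*s**2 - s - 3) sin(3*pi*s/2) ds = (-32/(27*pi**3) + 2/pi) - (2*(-16 + 63*pi**2)/(27*pi**3)) = -8/(3*pi).
Hence b_3 = (1/2)·(-8/(3*pi)) = -4/(3*pi).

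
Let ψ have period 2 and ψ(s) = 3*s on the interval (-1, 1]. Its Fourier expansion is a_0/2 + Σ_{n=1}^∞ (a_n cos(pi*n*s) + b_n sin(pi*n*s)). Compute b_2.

b_2 = ∫_{-1}^{1} ψ(s) sin(2*pi*s) ds.
ψ is odd and sin(2*pi*s) is odd, so the integrand is even and b_2 = 2 ∫_0^{1} ψ(s) sin(2*pi*s) ds.
Integrating by parts (boundary term plus one more integral), an antiderivative of (3*s) sin(2*pi*s) is -3*s*cos(2*pi*s)/(2*pi) + 3*sin(2*pi*s)/(4*pi**2); evaluating from 0 to 1: ∫_{0}^{1} (3*s) sin(2*pi*s) ds = (-3/(2*pi)) - (0) = -3/(2*pi).
Hence b_2 = 2·(-3/(2*pi)) = -3/pi.

-3/pi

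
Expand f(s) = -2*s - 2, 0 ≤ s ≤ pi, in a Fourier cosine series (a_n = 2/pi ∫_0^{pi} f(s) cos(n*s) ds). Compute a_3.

8/(9*pi)

a_3 = 2/pi ∫_0^{pi} (-2*s - 2) cos(3*s) ds.
Integrating by parts (boundary term plus one more integral), an antiderivative of (-2*s - 2) cos(3*s) is -2*s*sin(3*s)/3 - 2*sin(3*s)/3 - 2*cos(3*s)/9; evaluating from 0 to pi: ∫_{0}^{pi} (-2*s - 2) cos(3*s) ds = (2/9) - (-2/9) = 4/9.
Hence a_3 = (2/pi)·(4/9) = 8/(9*pi).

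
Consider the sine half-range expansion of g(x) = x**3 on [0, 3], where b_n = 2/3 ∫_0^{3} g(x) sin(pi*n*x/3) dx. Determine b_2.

b_2 = 2/3 ∫_0^{3} (x**3) sin(2*pi*x/3) dx.
Integrating by parts three times (tabular method), an antiderivative of (x**3) sin(2*pi*x/3) is -3*x**3*cos(2*pi*x/3)/(2*pi) + 27*x**2*sin(2*pi*x/3)/(4*pi**2) + 81*x*cos(2*pi*x/3)/(4*pi**3) - 243*sin(2*pi*x/3)/(8*pi**4); evaluating from 0 to 3: ∫_{0}^{3} (x**3) sin(2*pi*x/3) dx = (81*(3 - 2*pi**2)/(4*pi**3)) - (0) = 81*(3 - 2*pi**2)/(4*pi**3).
Hence b_2 = (2/3)·(81*(3 - 2*pi**2)/(4*pi**3)) = -27/pi + 81/(2*pi**3).

-27/pi + 81/(2*pi**3)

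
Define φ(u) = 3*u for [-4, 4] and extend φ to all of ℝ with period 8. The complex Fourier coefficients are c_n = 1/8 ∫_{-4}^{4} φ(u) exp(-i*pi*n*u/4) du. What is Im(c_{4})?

3/pi

Since φ is real-valued, Im(c_{4}) = -1/8 ∫_{-4}^{4} φ(u) sin(pi*u) du = -b_{4}/2.
φ is odd and sin(pi*u) is odd, so the integrand is even: ∫_{-4}^{4} φ(u) sin(pi*u) du = 2∫_0^{4} φ(u) sin(pi*u) du.
Integrating by parts (boundary term plus one more integral), an antiderivative of (3*u) sin(pi*u) is -3*u*cos(pi*u)/pi + 3*sin(pi*u)/pi**2; evaluating from 0 to 4: ∫_{0}^{4} (3*u) sin(pi*u) du = (-12/pi) - (0) = -12/pi.
So ∫_{-4}^{4} φ(u) sin(pi*u) du = -24/pi.
Hence Im(c_{4}) = (-1/8)·(-24/pi) = 3/pi.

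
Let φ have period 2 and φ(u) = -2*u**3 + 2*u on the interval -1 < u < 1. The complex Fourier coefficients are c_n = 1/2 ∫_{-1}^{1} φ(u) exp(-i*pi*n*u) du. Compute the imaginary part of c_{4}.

3/(16*pi**3)

Since φ is real-valued, Im(c_{4}) = -1/2 ∫_{-1}^{1} φ(u) sin(4*pi*u) du = -b_{4}/2.
φ is odd and sin(4*pi*u) is odd, so the integrand is even: ∫_{-1}^{1} φ(u) sin(4*pi*u) du = 2∫_0^{1} φ(u) sin(4*pi*u) du.
Integrating by parts three times (tabular method), an antiderivative of (-2*u**3 + 2*u) sin(4*pi*u) is u**3*cos(4*pi*u)/(2*pi) - 3*u**2*sin(4*pi*u)/(8*pi**2) - u*cos(4*pi*u)/(2*pi) - 3*u*cos(4*pi*u)/(16*pi**3) + 3*sin(4*pi*u)/(64*pi**4) + sin(4*pi*u)/(8*pi**2); evaluating from 0 to 1: ∫_{0}^{1} (-2*u**3 + 2*u) sin(4*pi*u) du = (-3/(16*pi**3)) - (0) = -3/(16*pi**3).
So ∫_{-1}^{1} φ(u) sin(4*pi*u) du = -3/(8*pi**3).
Hence Im(c_{4}) = (-1/2)·(-3/(8*pi**3)) = 3/(16*pi**3).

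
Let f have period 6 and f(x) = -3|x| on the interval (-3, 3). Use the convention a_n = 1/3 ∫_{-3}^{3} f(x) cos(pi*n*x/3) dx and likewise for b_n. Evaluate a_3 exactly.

a_3 = 1/3 ∫_{-3}^{3} f(x) cos(pi*x) dx.
f is even and cos(pi*x) is even, so the integrand is even and a_3 = 2/3 ∫_0^{3} f(x) cos(pi*x) dx.
Integrating by parts (boundary term plus one more integral), an antiderivative of (-3*x) cos(pi*x) is -3*x*sin(pi*x)/pi - 3*cos(pi*x)/pi**2; evaluating from 0 to 3: ∫_{0}^{3} (-3*x) cos(pi*x) dx = (3/pi**2) - (-3/pi**2) = 6/pi**2.
Hence a_3 = (2/3)·(6/pi**2) = 4/pi**2.

4/pi**2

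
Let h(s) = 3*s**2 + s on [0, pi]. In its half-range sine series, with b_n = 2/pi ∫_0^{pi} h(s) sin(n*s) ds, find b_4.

b_4 = 2/pi ∫_0^{pi} (3*s**2 + s) sin(4*s) ds.
Integrating by parts twice (tabular method), an antiderivative of (3*s**2 + s) sin(4*s) is -3*s**2*cos(4*s)/4 + 3*s*sin(4*s)/8 - s*cos(4*s)/4 + sin(4*s)/16 + 3*cos(4*s)/32; evaluating from 0 to pi: ∫_{0}^{pi} (3*s**2 + s) sin(4*s) ds = (-3*pi**2/4 - pi/4 + 3/32) - (3/32) = -pi*(1 + 3*pi)/4.
Hence b_4 = (2/pi)·(-pi*(1 + 3*pi)/4) = -3*pi/2 - 1/2.

-3*pi/2 - 1/2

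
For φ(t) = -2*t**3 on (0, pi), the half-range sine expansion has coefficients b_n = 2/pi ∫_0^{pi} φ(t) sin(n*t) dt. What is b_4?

b_4 = 2/pi ∫_0^{pi} (-2*t**3) sin(4*t) dt.
Integrating by parts three times (tabular method), an antiderivative of (-2*t**3) sin(4*t) is t**3*cos(4*t)/2 - 3*t**2*sin(4*t)/8 - 3*t*cos(4*t)/16 + 3*sin(4*t)/64; evaluating from 0 to pi: ∫_{0}^{pi} (-2*t**3) sin(4*t) dt = (pi*(-3 + 8*pi**2)/16) - (0) = pi*(-3 + 8*pi**2)/16.
Hence b_4 = (2/pi)·(pi*(-3 + 8*pi**2)/16) = -3/8 + pi**2.

-3/8 + pi**2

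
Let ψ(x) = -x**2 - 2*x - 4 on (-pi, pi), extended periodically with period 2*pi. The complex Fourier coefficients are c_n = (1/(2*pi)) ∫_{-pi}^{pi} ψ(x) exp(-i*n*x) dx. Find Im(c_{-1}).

-2

Since ψ is real-valued, Im(c_{-1}) = -(1/(2*pi)) ∫_{-pi}^{pi} ψ(x) sin(-x) dx = b_{1}/2.
Integrating by parts twice (tabular method), an antiderivative of (-x**2 - 2*x - 4) sin(-x) is -x**2*cos(x) + 2*x*sin(x) - 2*x*cos(x) + 2*sin(x) - 2*cos(x); evaluating from -pi to pi: ∫_{-pi}^{pi} (-x**2 - 2*x - 4) sin(-x) dx = (2 + 2*pi + pi**2) - (-2*pi + 2 + pi**2) = 4*pi.
Hence Im(c_{-1}) = (-1/(2*pi))·(4*pi) = -2.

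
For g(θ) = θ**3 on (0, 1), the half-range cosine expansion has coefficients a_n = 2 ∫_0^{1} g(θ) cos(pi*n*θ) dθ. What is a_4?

a_4 = 2 ∫_0^{1} (θ**3) cos(4*pi*θ) dθ.
Integrating by parts three times (tabular method), an antiderivative of (θ**3) cos(4*pi*θ) is θ**3*sin(4*pi*θ)/(4*pi) + 3*θ**2*cos(4*pi*θ)/(16*pi**2) - 3*θ*sin(4*pi*θ)/(32*pi**3) - 3*cos(4*pi*θ)/(128*pi**4); evaluating from 0 to 1: ∫_{0}^{1} (θ**3) cos(4*pi*θ) dθ = (3*(-1 + 8*pi**2)/(128*pi**4)) - (-3/(128*pi**4)) = 3/(16*pi**2).
Hence a_4 = 2·(3/(16*pi**2)) = 3/(8*pi**2).

3/(8*pi**2)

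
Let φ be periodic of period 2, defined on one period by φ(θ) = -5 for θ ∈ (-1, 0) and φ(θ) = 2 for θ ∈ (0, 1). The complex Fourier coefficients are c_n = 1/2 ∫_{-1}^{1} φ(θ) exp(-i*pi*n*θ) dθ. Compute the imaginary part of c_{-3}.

Since φ is real-valued, Im(c_{-3}) = -1/2 ∫_{-1}^{1} φ(θ) sin(-3*pi*θ) dθ = b_{3}/2.
Split the integral at the breakpoints.
Directly, an antiderivative of (-5) sin(-3*pi*θ) is -5*cos(3*pi*θ)/(3*pi); evaluating from -1 to 0: ∫_{-1}^{0} (-5) sin(-3*pi*θ) dθ = (-5/(3*pi)) - (5/(3*pi)) = -10/(3*pi).
Directly, an antiderivative of (2) sin(-3*pi*θ) is 2*cos(3*pi*θ)/(3*pi); evaluating from 0 to 1: ∫_{0}^{1} (2) sin(-3*pi*θ) dθ = (-2/(3*pi)) - (2/(3*pi)) = -4/(3*pi).
So ∫_{-1}^{1} φ(θ) sin(-3*pi*θ) dθ = -14/(3*pi).
Hence Im(c_{-3}) = (-1/2)·(-14/(3*pi)) = 7/(3*pi).

7/(3*pi)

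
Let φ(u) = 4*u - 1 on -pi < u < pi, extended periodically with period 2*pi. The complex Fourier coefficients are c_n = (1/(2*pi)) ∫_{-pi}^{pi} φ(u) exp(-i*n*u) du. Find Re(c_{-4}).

Since φ is real-valued, Re(c_{-4}) = (1/(2*pi)) ∫_{-pi}^{pi} φ(u) cos(-4*u) du = a_{4}/2.
Integrating by parts (boundary term plus one more integral), an antiderivative of (4*u - 1) cos(-4*u) is u*sin(4*u) - sin(4*u)/4 + cos(4*u)/4; evaluating from -pi to pi: ∫_{-pi}^{pi} (4*u - 1) cos(-4*u) du = (1/4) - (1/4) = 0.
Hence Re(c_{-4}) = (1/(2*pi))·(0) = 0.

0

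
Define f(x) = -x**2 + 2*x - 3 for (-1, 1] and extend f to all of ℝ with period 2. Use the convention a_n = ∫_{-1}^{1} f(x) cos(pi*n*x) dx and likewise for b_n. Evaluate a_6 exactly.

a_6 = ∫_{-1}^{1} f(x) cos(6*pi*x) dx.
Integrating by parts twice (tabular method), an antiderivative of (-x**2 + 2*x - 3) cos(6*pi*x) is -x**2*sin(6*pi*x)/(6*pi) + x*sin(6*pi*x)/(3*pi) - x*cos(6*pi*x)/(18*pi**2) - sin(6*pi*x)/(2*pi) + sin(6*pi*x)/(108*pi**3) + cos(6*pi*x)/(18*pi**2); evaluating from -1 to 1: ∫_{-1}^{1} (-x**2 + 2*x - 3) cos(6*pi*x) dx = (0) - (1/(9*pi**2)) = -1/(9*pi**2).
Hence a_6 = -1/(9*pi**2).

-1/(9*pi**2)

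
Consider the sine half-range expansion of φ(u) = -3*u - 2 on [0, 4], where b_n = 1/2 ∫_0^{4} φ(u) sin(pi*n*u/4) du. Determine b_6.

4/pi

b_6 = 1/2 ∫_0^{4} (-3*u - 2) sin(3*pi*u/2) du.
Integrating by parts (boundary term plus one more integral), an antiderivative of (-3*u - 2) sin(3*pi*u/2) is 2*u*cos(3*pi*u/2)/pi - 4*sin(3*pi*u/2)/(3*pi**2) + 4*cos(3*pi*u/2)/(3*pi); evaluating from 0 to 4: ∫_{0}^{4} (-3*u - 2) sin(3*pi*u/2) du = (28/(3*pi)) - (4/(3*pi)) = 8/pi.
Hence b_6 = (1/2)·(8/pi) = 4/pi.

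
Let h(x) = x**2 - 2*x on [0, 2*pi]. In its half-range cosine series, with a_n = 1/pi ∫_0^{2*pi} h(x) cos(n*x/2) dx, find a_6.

a_6 = 1/pi ∫_0^{2*pi} (x**2 - 2*x) cos(3*x) dx.
Integrating by parts twice (tabular method), an antiderivative of (x**2 - 2*x) cos(3*x) is x**2*sin(3*x)/3 - 2*x*sin(3*x)/3 + 2*x*cos(3*x)/9 - 2*sin(3*x)/27 - 2*cos(3*x)/9; evaluating from 0 to 2*pi: ∫_{0}^{2*pi} (x**2 - 2*x) cos(3*x) dx = (-2/9 + 4*pi/9) - (-2/9) = 4*pi/9.
Hence a_6 = (1/pi)·(4*pi/9) = 4/9.

4/9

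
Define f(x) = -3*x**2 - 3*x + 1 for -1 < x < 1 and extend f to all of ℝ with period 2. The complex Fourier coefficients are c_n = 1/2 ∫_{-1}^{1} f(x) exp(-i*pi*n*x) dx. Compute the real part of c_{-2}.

-3/(2*pi**2)

Since f is real-valued, Re(c_{-2}) = 1/2 ∫_{-1}^{1} f(x) cos(-2*pi*x) dx = a_{2}/2.
Integrating by parts twice (tabular method), an antiderivative of (-3*x**2 - 3*x + 1) cos(-2*pi*x) is -3*x**2*sin(2*pi*x)/(2*pi) - 3*x*sin(2*pi*x)/(2*pi) - 3*x*cos(2*pi*x)/(2*pi**2) + 3*sin(2*pi*x)/(4*pi**3) + sin(2*pi*x)/(2*pi) - 3*cos(2*pi*x)/(4*pi**2); evaluating from -1 to 1: ∫_{-1}^{1} (-3*x**2 - 3*x + 1) cos(-2*pi*x) dx = (-9/(4*pi**2)) - (3/(4*pi**2)) = -3/pi**2.
Hence Re(c_{-2}) = (1/2)·(-3/pi**2) = -3/(2*pi**2).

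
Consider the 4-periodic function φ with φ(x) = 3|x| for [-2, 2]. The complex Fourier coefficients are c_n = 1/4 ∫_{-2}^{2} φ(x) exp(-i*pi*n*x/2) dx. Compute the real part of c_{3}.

-4/(3*pi**2)

Since φ is real-valued, Re(c_{3}) = 1/4 ∫_{-2}^{2} φ(x) cos(3*pi*x/2) dx = a_{3}/2.
φ is even and cos(3*pi*x/2) is even, so the integrand is even: ∫_{-2}^{2} φ(x) cos(3*pi*x/2) dx = 2∫_0^{2} φ(x) cos(3*pi*x/2) dx.
Integrating by parts (boundary term plus one more integral), an antiderivative of (3*x) cos(3*pi*x/2) is 2*x*sin(3*pi*x/2)/pi + 4*cos(3*pi*x/2)/(3*pi**2); evaluating from 0 to 2: ∫_{0}^{2} (3*x) cos(3*pi*x/2) dx = (-4/(3*pi**2)) - (4/(3*pi**2)) = -8/(3*pi**2).
So ∫_{-2}^{2} φ(x) cos(3*pi*x/2) dx = -16/(3*pi**2).
Hence Re(c_{3}) = (1/4)·(-16/(3*pi**2)) = -4/(3*pi**2).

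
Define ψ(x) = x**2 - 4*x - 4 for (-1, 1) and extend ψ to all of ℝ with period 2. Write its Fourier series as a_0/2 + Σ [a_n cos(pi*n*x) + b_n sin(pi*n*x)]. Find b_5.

b_5 = ∫_{-1}^{1} ψ(x) sin(5*pi*x) dx.
Integrating by parts twice (tabular method), an antiderivative of (x**2 - 4*x - 4) sin(5*pi*x) is -x**2*cos(5*pi*x)/(5*pi) + 2*x*sin(5*pi*x)/(25*pi**2) + 4*x*cos(5*pi*x)/(5*pi) - 4*sin(5*pi*x)/(25*pi**2) + 2*cos(5*pi*x)/(125*pi**3) + 4*cos(5*pi*x)/(5*pi); evaluating from -1 to 1: ∫_{-1}^{1} (x**2 - 4*x - 4) sin(5*pi*x) dx = ((-175*pi**2 - 2)/(125*pi**3)) - ((-2 + 25*pi**2)/(125*pi**3)) = -8/(5*pi).
Hence b_5 = -8/(5*pi).

-8/(5*pi)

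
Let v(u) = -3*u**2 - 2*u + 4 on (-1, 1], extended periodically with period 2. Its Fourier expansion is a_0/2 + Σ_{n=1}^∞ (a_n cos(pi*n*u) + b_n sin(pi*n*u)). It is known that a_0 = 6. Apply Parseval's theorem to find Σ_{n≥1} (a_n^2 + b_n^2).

64/15

Parseval: a_0^2/2 + Σ_{n≥1} (a_n^2+b_n^2) = ∫_{-1}^{1} v(u)^2 du = 334/15.
Subtract a_0^2/2 = 18: Σ (a_n^2+b_n^2) = 64/15.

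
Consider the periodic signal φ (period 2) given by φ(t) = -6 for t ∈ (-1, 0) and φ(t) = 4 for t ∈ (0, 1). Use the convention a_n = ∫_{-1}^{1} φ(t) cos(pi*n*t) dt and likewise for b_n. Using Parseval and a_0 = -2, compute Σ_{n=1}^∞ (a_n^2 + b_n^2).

50

Parseval: a_0^2/2 + Σ_{n≥1} (a_n^2+b_n^2) = ∫_{-1}^{1} φ(t)^2 dt = 52.
Subtract a_0^2/2 = 2: Σ (a_n^2+b_n^2) = 50.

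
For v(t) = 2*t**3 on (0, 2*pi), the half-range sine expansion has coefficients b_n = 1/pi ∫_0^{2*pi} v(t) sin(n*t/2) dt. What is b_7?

b_7 = 1/pi ∫_0^{2*pi} (2*t**3) sin(7*t/2) dt.
Integrating by parts three times (tabular method), an antiderivative of (2*t**3) sin(7*t/2) is -4*t**3*cos(7*t/2)/7 + 24*t**2*sin(7*t/2)/49 + 96*t*cos(7*t/2)/343 - 192*sin(7*t/2)/2401; evaluating from 0 to 2*pi: ∫_{0}^{2*pi} (2*t**3) sin(7*t/2) dt = (32*pi*(-6 + 49*pi**2)/343) - (0) = 32*pi*(-6 + 49*pi**2)/343.
Hence b_7 = (1/pi)·(32*pi*(-6 + 49*pi**2)/343) = -192/343 + 32*pi**2/7.

-192/343 + 32*pi**2/7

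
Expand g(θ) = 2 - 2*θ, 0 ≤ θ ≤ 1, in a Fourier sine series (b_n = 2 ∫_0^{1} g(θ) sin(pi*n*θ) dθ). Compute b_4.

b_4 = 2 ∫_0^{1} (2 - 2*θ) sin(4*pi*θ) dθ.
Integrating by parts (boundary term plus one more integral), an antiderivative of (2 - 2*θ) sin(4*pi*θ) is θ*cos(4*pi*θ)/(2*pi) - sin(4*pi*θ)/(8*pi**2) - cos(4*pi*θ)/(2*pi); evaluating from 0 to 1: ∫_{0}^{1} (2 - 2*θ) sin(4*pi*θ) dθ = (0) - (-1/(2*pi)) = 1/(2*pi).
Hence b_4 = 2·(1/(2*pi)) = 1/pi.

1/pi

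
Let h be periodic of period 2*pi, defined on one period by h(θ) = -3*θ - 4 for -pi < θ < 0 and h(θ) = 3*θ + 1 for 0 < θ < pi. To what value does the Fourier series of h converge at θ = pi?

θ = pi differs from θ = -pi by 1 full period(s), and the series is 2*pi-periodic.
At θ = -pi the one-sided limits are h(-pi^-) = 1 + 3*pi and h(-pi^+) = -4 + 3*pi.
By Dirichlet's theorem the series converges to their average, [(1 + 3*pi) + (-4 + 3*pi)]/2 = -3/2 + 3*pi.

-3/2 + 3*pi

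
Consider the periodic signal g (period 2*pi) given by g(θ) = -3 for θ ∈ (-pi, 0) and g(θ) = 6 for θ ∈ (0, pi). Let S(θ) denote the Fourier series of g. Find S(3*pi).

3/2

θ = 3*pi differs from θ = pi by 1 full period(s), and the series is 2*pi-periodic.
At θ = pi the one-sided limits are g(pi^-) = 6 and g(pi^+) = -3.
By Dirichlet's theorem the series converges to their average, [(6) + (-3)]/2 = 3/2.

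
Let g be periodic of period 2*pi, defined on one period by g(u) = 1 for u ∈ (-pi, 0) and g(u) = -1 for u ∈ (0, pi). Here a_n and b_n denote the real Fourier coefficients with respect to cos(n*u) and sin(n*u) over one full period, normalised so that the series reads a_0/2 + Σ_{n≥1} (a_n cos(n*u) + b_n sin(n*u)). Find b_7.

-4/(7*pi)

b_7 = 1/pi ∫_{-pi}^{pi} g(u) sin(7*u) du.
g is odd and sin(7*u) is odd, so the integrand is even and b_7 = 2/pi ∫_0^{pi} g(u) sin(7*u) du.
Directly, an antiderivative of (-1) sin(7*u) is cos(7*u)/7; evaluating from 0 to pi: ∫_{0}^{pi} (-1) sin(7*u) du = (-1/7) - (1/7) = -2/7.
Hence b_7 = (2/pi)·(-2/7) = -4/(7*pi).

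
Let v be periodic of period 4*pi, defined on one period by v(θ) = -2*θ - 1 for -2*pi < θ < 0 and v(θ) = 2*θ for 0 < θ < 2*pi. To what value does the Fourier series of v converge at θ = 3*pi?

-1 + 2*pi

θ = 3*pi differs from θ = -pi by 1 full period(s), and the series is 4*pi-periodic.
v is continuous at θ = -pi with value -1 + 2*pi, so the series converges to -1 + 2*pi there.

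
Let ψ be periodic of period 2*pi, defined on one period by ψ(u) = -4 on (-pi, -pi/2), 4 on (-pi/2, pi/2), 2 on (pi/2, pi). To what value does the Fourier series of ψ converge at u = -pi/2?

At u = -pi/2 the one-sided limits are ψ(-pi/2^-) = -4 and ψ(-pi/2^+) = 4.
By Dirichlet's theorem the series converges to their average, [(-4) + (4)]/2 = 0.

0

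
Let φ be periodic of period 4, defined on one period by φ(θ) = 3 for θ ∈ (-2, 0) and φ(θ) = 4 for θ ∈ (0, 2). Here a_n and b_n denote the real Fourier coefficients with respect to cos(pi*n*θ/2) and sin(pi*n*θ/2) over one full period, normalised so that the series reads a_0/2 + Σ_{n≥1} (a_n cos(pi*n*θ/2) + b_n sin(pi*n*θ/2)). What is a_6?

0

a_6 = 1/2 ∫_{-2}^{2} φ(θ) cos(3*pi*θ) dθ.
Split the integral at the breakpoints.
Directly, an antiderivative of (3) cos(3*pi*θ) is sin(3*pi*θ)/pi; evaluating from -2 to 0: ∫_{-2}^{0} (3) cos(3*pi*θ) dθ = (0) - (0) = 0.
Directly, an antiderivative of (4) cos(3*pi*θ) is 4*sin(3*pi*θ)/(3*pi); evaluating from 0 to 2: ∫_{0}^{2} (4) cos(3*pi*θ) dθ = (0) - (0) = 0.
Summing the pieces and multiplying by (1/2) gives a_6 = 0.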